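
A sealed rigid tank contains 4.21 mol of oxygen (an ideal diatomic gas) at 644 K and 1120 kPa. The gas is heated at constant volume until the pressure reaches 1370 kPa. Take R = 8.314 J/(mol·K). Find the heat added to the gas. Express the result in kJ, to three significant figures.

Q ≈ 12.6 kJ

Constant volume ⇒ W = 0, so Q = ΔU = nCᵥΔT with Cᵥ = 5R/2 = 20.79 J/(mol·K).
At constant V, T₂/T₁ = P₂/P₁ ⇒ ΔT = T₁(P₂/P₁ − 1) = 644·(1370/1120 − 1) = 143.8 K.
ΔU = (4.21)(20.79)(143.8) = 12579 J.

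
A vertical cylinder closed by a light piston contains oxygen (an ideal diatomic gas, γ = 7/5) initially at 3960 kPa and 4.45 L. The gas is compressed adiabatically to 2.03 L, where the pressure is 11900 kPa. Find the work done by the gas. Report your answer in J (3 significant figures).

Adiabatic: W = (P₁V₁ − P₂V₂)/(γ − 1) with γ = 7/5.
P₁V₁ = 17622 J, P₂V₂ = 24157 J.
W = (17622 − 24157) / 0.4 = -16337 J.

W ≈ -16300 J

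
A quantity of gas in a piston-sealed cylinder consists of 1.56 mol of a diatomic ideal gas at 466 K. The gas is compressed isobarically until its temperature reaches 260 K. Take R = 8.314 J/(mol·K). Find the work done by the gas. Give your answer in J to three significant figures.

W ≈ -2670 J

Isobaric: W = P ΔV = nR ΔT.
W = (1.56)(8.314)(260 − 466) = -2672 J.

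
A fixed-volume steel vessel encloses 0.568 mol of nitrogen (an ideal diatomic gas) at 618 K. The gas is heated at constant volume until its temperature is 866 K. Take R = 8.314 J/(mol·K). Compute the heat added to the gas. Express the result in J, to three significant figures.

Q ≈ 2930 J

Constant volume ⇒ W = 0, so Q = ΔU = nCᵥΔT with Cᵥ = 5R/2 = 20.79 J/(mol·K).
ΔU = (0.568)(20.79)(866 − 618) = 2928 J.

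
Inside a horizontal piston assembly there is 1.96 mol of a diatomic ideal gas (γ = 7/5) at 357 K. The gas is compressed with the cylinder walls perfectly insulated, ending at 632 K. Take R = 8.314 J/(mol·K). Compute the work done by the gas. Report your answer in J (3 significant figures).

W ≈ -11200 J

Adiabatic ⇒ Q = 0, so W_by = −ΔU = nCᵥ(T₁ − T₂).
Cᵥ = 5R/2 = 20.79 J/(mol·K).
W = (1.96)(20.79)(357 − 632) = -11203 J.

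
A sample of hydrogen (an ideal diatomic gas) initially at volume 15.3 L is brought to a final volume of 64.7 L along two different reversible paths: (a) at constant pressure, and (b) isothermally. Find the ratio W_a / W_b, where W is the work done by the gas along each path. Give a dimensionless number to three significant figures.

W_a / W_b ≈ 2.24

Path (a) isobaric: W = P₁(V₂ − V₁) → W_a/(P₁V₁) = 3.229.
Path (b) isothermal: W = P₁V₁ ln(V₂/V₁) → W_b/(P₁V₁) = 1.442.
W_a / W_b = 3.229 / 1.442 = 2.239.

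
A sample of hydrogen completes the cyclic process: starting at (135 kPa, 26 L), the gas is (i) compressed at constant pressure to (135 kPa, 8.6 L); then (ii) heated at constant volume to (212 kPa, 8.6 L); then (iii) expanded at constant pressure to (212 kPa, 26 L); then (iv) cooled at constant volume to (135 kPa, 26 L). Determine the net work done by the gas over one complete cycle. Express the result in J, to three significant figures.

W_net ≈ 1340 J

Constant-volume legs do no work.
W(i) = (135)(8.6 − 26) = -2349 J; W(iii) = (212)(26 − 8.6) = 3689 J.
W_net = -2349 + 3689 = 1340 J (the clockwise enclosed area).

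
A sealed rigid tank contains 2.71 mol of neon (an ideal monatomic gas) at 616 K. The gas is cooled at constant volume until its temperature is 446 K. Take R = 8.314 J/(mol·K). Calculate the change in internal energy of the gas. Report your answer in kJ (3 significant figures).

ΔU ≈ -5.75 kJ

Constant volume ⇒ W = 0, so Q = ΔU = nCᵥΔT with Cᵥ = 3R/2 = 12.47 J/(mol·K).
ΔU = (2.71)(12.47)(446 − 616) = -5745 J.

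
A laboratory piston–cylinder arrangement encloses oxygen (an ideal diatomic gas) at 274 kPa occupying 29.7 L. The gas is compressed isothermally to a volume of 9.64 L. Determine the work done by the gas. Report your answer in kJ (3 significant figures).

Isothermal: W = nRT ln(V₂/V₁) = P₁V₁ ln(V₂/V₁).
P₁V₁ = (274 kPa)(29.7 L) = 8138 J.
W = 8138 × ln(9.64/29.7) = 8138 × -1.125
W_by_gas = -9157 J.

W ≈ -9.16 kJ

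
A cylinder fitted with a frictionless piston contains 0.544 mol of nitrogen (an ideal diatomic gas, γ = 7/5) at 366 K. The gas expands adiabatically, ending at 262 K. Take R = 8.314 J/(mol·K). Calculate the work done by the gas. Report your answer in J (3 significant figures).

W ≈ 1180 J

Adiabatic ⇒ Q = 0, so W_by = −ΔU = nCᵥ(T₁ − T₂).
Cᵥ = 5R/2 = 20.79 J/(mol·K).
W = (0.544)(20.79)(366 − 262) = 1176 J.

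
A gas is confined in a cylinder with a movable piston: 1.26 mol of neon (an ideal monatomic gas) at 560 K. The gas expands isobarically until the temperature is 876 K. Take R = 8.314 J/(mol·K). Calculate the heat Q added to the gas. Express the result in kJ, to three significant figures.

Isobaric: W = nRΔT = (1.26)(8.314)(316) = 3310 J.
ΔU = nCᵥΔT with Cᵥ = 3R/2: ΔU = (1.26)(12.47)(316) = 4965 J.
Q = ΔU + W = 4965 + 3310 = 8276 J.

Q ≈ 8.28 kJ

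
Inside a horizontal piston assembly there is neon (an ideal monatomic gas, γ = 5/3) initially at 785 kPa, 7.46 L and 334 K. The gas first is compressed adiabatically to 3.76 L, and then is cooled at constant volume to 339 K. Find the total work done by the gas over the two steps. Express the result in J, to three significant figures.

Step 1 (adiabatic): W = (P₁V₁ − P₂V₂)/(γ−1) = (5856 − 9246)/0.667 = -5086 J.
Step 2 (isochoric): W = 0 (constant volume).
W_total = -5086 + 0 = -5086 J.

W_total ≈ -5090 J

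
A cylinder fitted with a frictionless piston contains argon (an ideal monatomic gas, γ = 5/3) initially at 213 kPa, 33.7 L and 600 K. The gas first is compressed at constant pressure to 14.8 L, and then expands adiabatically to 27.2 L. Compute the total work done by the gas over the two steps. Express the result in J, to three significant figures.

W_total ≈ -2450 J

Step 1 (isobaric): W = PΔV = (213 kPa)(14.8 − 33.7 L) = -4026 J.
After step 1: P = 213 kPa, V = 14.8 L, T = 263.5 K.
Step 2 (adiabatic): W = (P₁V₁ − P₂V₂)/(γ−1) = (3152 − 2101)/0.667 = 1577 J.
W_total = -4026 + 1577 = -2449 J.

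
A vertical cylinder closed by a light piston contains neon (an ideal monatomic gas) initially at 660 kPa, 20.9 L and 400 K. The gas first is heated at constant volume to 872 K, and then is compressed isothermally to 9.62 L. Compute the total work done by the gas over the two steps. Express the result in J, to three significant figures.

W_total ≈ -23300 J

Step 1 (isochoric): W = 0 (constant volume).
After step 1: P = 1439 kPa (V unchanged).
Step 2 (isothermal): W = P₁V₁ ln(V₂/V₁) = (30071) ln(9.62/20.9) = -23332 J.
W_total = 0 − 23332 = -23332 J.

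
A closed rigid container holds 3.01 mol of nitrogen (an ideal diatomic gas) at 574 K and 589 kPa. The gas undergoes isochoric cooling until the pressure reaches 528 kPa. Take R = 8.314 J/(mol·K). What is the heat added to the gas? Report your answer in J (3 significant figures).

Constant volume ⇒ W = 0, so Q = ΔU = nCᵥΔT with Cᵥ = 5R/2 = 20.79 J/(mol·K).
At constant V, T₂/T₁ = P₂/P₁ ⇒ ΔT = T₁(P₂/P₁ − 1) = 574·(528/589 − 1) = -59.45 K.
ΔU = (3.01)(20.79)(-59.45) = -3719 J.

Q ≈ -3720 J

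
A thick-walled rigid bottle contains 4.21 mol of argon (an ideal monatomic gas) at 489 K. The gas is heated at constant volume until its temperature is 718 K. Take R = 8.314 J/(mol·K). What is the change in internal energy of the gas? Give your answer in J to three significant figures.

ΔU ≈ 12000 J

Constant volume ⇒ W = 0, so Q = ΔU = nCᵥΔT with Cᵥ = 3R/2 = 12.47 J/(mol·K).
ΔU = (4.21)(12.47)(718 − 489) = 12023 J.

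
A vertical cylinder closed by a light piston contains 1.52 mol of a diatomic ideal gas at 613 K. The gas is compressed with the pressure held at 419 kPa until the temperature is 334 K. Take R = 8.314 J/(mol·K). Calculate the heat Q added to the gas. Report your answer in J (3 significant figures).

Q ≈ -12300 J

Isobaric: W = nRΔT = (1.52)(8.314)(-279) = -3526 J.
ΔU = nCᵥΔT with Cᵥ = 5R/2: ΔU = (1.52)(20.79)(-279) = -8815 J.
Q = ΔU + W = -8815 − 3526 = -12340 J.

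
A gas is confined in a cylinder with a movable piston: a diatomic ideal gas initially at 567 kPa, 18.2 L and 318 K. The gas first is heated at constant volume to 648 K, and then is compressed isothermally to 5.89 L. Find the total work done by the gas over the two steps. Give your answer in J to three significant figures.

W_total ≈ -23700 J

Step 1 (isochoric): W = 0 (constant volume).
After step 1: P = 1155 kPa (V unchanged).
Step 2 (isothermal): W = P₁V₁ ln(V₂/V₁) = (21028) ln(5.89/18.2) = -23723 J.
W_total = 0 − 23723 = -23723 J.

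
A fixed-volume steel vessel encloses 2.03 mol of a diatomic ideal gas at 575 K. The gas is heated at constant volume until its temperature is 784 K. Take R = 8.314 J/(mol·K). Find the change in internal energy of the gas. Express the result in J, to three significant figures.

ΔU ≈ 8820 J

Constant volume ⇒ W = 0, so Q = ΔU = nCᵥΔT with Cᵥ = 5R/2 = 20.79 J/(mol·K).
ΔU = (2.03)(20.79)(784 − 575) = 8818 J.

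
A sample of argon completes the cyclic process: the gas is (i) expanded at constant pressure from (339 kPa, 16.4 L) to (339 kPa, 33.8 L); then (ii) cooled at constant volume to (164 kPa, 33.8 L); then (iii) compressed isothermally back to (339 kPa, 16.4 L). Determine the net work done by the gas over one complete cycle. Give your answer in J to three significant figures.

Leg (i): W = PΔV = (339)(33.8 − 16.4) = 5899 J.
Leg (ii): W = 0.
Leg (iii): W = PᵢVᵢ ln(V_f/Vᵢ) = (5543) ln(16.4/33.8) = -4009 J.
W_net = 5899 − 4009 = 1890 J.

W_net ≈ 1890 J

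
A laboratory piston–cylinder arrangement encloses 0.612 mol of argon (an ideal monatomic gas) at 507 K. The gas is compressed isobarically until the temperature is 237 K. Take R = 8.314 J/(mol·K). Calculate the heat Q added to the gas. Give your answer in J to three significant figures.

Q ≈ -3430 J

Isobaric: W = nRΔT = (0.612)(8.314)(-270) = -1374 J.
ΔU = nCᵥΔT with Cᵥ = 3R/2: ΔU = (0.612)(12.47)(-270) = -2061 J.
Q = ΔU + W = -2061 − 1374 = -3435 J.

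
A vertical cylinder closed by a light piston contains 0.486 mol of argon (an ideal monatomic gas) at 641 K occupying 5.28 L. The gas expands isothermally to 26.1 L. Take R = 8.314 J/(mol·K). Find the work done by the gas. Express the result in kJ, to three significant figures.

Isothermal: W = nRT ln(V₂/V₁).
W = (0.486)(8.314)(641) × ln(26.1/5.28)
  = 2590 × 1.598
W_by_gas = 4139 J.

W ≈ 4.14 kJ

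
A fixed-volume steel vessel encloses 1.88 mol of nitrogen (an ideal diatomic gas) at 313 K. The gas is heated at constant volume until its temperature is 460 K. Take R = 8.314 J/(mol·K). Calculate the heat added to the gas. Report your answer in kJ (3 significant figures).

Constant volume ⇒ W = 0, so Q = ΔU = nCᵥΔT with Cᵥ = 5R/2 = 20.79 J/(mol·K).
ΔU = (1.88)(20.79)(460 − 313) = 5744 J.

Q ≈ 5.74 kJ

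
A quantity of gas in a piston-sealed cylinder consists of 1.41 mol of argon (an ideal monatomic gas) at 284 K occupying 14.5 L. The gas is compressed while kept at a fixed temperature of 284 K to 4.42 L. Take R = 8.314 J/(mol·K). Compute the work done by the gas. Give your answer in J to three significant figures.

W ≈ -3960 J

Isothermal: W = nRT ln(V₂/V₁).
W = (1.41)(8.314)(284) × ln(4.42/14.5)
  = 3329 × -1.188
W_by_gas = -3955 J.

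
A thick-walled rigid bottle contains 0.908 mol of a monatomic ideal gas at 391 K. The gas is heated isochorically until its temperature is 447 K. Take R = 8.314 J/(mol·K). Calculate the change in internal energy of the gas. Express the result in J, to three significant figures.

ΔU ≈ 634 J

Constant volume ⇒ W = 0, so Q = ΔU = nCᵥΔT with Cᵥ = 3R/2 = 12.47 J/(mol·K).
ΔU = (0.908)(12.47)(447 − 391) = 634.1 J.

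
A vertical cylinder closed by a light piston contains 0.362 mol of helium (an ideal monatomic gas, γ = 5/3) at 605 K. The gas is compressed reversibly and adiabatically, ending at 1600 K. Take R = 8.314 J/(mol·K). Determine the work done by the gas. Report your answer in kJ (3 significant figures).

Adiabatic ⇒ Q = 0, so W_by = −ΔU = nCᵥ(T₁ − T₂).
Cᵥ = 3R/2 = 12.47 J/(mol·K).
W = (0.362)(12.47)(605 − 1600) = -4492 J.

W ≈ -4.49 kJ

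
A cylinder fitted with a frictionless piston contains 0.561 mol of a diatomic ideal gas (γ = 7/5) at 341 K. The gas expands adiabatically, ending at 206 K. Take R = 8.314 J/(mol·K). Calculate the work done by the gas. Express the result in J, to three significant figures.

W ≈ 1570 J

Adiabatic ⇒ Q = 0, so W_by = −ΔU = nCᵥ(T₁ − T₂).
Cᵥ = 5R/2 = 20.79 J/(mol·K).
W = (0.561)(20.79)(341 − 206) = 1574 J.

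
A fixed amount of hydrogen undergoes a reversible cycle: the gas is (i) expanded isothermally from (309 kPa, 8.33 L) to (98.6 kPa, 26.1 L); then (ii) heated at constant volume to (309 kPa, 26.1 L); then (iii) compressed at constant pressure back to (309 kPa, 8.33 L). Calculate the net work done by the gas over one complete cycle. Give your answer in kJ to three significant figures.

Leg (i): W = PᵢVᵢ ln(V_f/Vᵢ) = (2574) ln(26.1/8.33) = 2940 J.
Leg (ii): W = 0.
Leg (iii): W = PΔV = (309)(8.33 − 26.1) = -5491 J.
W_net = 2940 − 5491 = -2551 J.

W_net ≈ -2.55 kJ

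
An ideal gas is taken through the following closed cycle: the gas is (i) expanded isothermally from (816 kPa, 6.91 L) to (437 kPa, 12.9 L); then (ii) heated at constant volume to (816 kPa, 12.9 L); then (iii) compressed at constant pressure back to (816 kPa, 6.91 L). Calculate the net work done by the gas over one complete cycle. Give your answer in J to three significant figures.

W_net ≈ -1370 J

Leg (i): W = PᵢVᵢ ln(V_f/Vᵢ) = (5639) ln(12.9/6.91) = 3520 J.
Leg (ii): W = 0.
Leg (iii): W = PΔV = (816)(6.91 − 12.9) = -4888 J.
W_net = 3520 − 4888 = -1368 J.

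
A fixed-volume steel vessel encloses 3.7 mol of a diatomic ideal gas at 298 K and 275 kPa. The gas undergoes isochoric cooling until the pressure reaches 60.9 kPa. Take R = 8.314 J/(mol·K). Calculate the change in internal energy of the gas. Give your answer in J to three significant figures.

Constant volume ⇒ W = 0, so Q = ΔU = nCᵥΔT with Cᵥ = 5R/2 = 20.79 J/(mol·K).
At constant V, T₂/T₁ = P₂/P₁ ⇒ ΔT = T₁(P₂/P₁ − 1) = 298·(60.9/275 − 1) = -232 K.
ΔU = (3.7)(20.79)(-232) = -17842 J.

ΔU ≈ -17800 J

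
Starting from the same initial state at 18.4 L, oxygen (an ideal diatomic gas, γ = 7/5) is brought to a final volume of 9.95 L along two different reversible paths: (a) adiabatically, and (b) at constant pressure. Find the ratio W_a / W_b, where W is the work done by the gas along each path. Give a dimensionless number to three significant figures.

W_a / W_b ≈ 1.52

Path (a) adiabatic: W = P₁V₁(1 − (V₁/V₂)^(γ−1))/(γ−1) → W_a/(P₁V₁) = -0.697.
Path (b) isobaric: W = P₁(V₂ − V₁) → W_b/(P₁V₁) = -0.4592.
W_a / W_b = -0.697 / -0.4592 = 1.518.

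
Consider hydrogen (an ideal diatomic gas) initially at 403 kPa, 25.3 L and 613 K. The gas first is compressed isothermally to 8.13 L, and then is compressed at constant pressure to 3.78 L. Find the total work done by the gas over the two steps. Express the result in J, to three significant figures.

Step 1 (isothermal): W = P₁V₁ ln(V₂/V₁) = (10196) ln(8.13/25.3) = -11575 J.
After step 1: P = 1254 kPa, V = 8.13 L, T = 613 K.
Step 2 (isobaric): W = PΔV = (1254 kPa)(3.78 − 8.13 L) = -5455 J.
W_total = -11575 − 5455 = -17030 J.

W_total ≈ -17000 J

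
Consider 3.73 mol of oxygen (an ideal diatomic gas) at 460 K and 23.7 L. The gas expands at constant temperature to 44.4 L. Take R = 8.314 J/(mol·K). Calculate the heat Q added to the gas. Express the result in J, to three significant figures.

Q ≈ 8960 J

Isothermal ⇒ ΔU = 0, so Q = W = nRT ln(V₂/V₁).
Q = (3.73)(8.314)(460) ln(44.4/23.7) = 14265 × 0.6278 = 8955 J.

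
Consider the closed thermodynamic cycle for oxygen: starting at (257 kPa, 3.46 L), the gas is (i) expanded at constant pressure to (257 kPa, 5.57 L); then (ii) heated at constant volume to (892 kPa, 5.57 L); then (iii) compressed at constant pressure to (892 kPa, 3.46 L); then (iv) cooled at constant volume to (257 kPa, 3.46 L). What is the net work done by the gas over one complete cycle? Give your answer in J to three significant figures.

Constant-volume legs do no work.
W(i) = (257)(5.57 − 3.46) = 542.3 J; W(iii) = (892)(3.46 − 5.57) = -1882 J.
W_net = 542.3 − 1882 = -1340 J (the counter-clockwise enclosed area).

W_net ≈ -1340 J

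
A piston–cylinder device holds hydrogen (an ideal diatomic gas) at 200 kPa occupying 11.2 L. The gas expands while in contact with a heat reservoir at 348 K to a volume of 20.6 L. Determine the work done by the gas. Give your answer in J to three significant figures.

Isothermal: W = nRT ln(V₂/V₁) = P₁V₁ ln(V₂/V₁).
P₁V₁ = (200 kPa)(11.2 L) = 2240 J.
W = 2240 × ln(20.6/11.2) = 2240 × 0.6094
W_by_gas = 1365 J.

W ≈ 1370 J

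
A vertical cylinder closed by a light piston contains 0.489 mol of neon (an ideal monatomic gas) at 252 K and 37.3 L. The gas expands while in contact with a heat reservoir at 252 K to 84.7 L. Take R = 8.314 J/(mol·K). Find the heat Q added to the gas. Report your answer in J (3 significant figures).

Q ≈ 840 J

Isothermal ⇒ ΔU = 0, so Q = W = nRT ln(V₂/V₁).
Q = (0.489)(8.314)(252) ln(84.7/37.3) = 1025 × 0.8201 = 840.2 J.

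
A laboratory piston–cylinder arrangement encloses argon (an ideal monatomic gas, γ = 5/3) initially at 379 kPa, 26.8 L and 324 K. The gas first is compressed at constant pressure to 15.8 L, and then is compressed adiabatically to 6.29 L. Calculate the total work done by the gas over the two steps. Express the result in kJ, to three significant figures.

W_total ≈ -11.8 kJ

Step 1 (isobaric): W = PΔV = (379 kPa)(15.8 − 26.8 L) = -4169 J.
After step 1: P = 379 kPa, V = 15.8 L, T = 191 K.
Step 2 (adiabatic): W = (P₁V₁ − P₂V₂)/(γ−1) = (5988 − 11065)/0.667 = -7616 J.
W_total = -4169 − 7616 = -11785 J.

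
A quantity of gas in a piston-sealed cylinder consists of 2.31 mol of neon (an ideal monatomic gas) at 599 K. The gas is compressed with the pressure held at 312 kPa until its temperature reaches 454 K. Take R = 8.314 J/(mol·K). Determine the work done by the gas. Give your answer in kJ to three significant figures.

W ≈ -2.78 kJ

Isobaric: W = P ΔV = nR ΔT.
W = (2.31)(8.314)(454 − 599) = -2785 J.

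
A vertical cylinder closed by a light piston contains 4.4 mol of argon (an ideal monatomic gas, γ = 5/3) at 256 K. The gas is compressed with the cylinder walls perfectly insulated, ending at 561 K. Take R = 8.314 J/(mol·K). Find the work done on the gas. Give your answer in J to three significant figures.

Adiabatic ⇒ Q = 0, so W_by = −ΔU = nCᵥ(T₁ − T₂).
Cᵥ = 3R/2 = 12.47 J/(mol·K).
W = (4.4)(12.47)(256 − 561) = -16736 J.
Work on gas = −W_by = 16736 J.

W ≈ 16700 J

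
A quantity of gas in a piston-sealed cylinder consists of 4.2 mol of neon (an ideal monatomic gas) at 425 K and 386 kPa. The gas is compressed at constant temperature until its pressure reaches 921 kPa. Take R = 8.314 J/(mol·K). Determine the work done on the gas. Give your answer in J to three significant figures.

Isothermal process: W = nRT ln(V₂/V₁) = nRT ln(P₁/P₂).
W = (4.2)(8.314)(425) × ln(386/921)
  = 14840 × ln(0.4191) = 14840 × -0.8696
W_by_gas = -12906 J; work on gas = −W_by = 12906 J.

W ≈ 12900 J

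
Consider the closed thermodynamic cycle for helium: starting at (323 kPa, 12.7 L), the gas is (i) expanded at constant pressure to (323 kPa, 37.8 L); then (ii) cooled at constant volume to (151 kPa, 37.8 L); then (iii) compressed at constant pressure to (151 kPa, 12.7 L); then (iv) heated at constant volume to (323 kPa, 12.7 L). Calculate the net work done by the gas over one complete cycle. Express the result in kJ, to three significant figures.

Constant-volume legs do no work.
W(i) = (323)(37.8 − 12.7) = 8107 J; W(iii) = (151)(12.7 − 37.8) = -3790 J.
W_net = 8107 − 3790 = 4317 J (the clockwise enclosed area).

W_net ≈ 4.32 kJ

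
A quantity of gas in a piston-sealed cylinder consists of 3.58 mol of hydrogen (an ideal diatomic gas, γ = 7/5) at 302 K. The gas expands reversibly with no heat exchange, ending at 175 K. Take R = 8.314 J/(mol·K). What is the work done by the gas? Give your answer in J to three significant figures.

Adiabatic ⇒ Q = 0, so W_by = −ΔU = nCᵥ(T₁ − T₂).
Cᵥ = 5R/2 = 20.79 J/(mol·K).
W = (3.58)(20.79)(302 − 175) = 9450 J.

W ≈ 9450 J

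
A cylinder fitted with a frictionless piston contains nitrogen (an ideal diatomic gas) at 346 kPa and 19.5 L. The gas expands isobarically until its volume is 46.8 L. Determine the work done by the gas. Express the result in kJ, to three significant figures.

Isobaric: W = P ΔV.
W = (346 kPa)(46.8 − 19.5 L) = (346)(27.3) = 9446 J.

W ≈ 9.45 kJ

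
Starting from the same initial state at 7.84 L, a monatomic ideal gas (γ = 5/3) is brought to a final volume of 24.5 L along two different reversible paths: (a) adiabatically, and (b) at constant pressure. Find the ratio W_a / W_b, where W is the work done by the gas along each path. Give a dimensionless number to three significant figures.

W_a / W_b ≈ 0.376

Path (a) adiabatic: W = P₁V₁(1 − (V₁/V₂)^(γ−1))/(γ−1) → W_a/(P₁V₁) = 0.7982.
Path (b) isobaric: W = P₁(V₂ − V₁) → W_b/(P₁V₁) = 2.125.
W_a / W_b = 0.7982 / 2.125 = 0.3756.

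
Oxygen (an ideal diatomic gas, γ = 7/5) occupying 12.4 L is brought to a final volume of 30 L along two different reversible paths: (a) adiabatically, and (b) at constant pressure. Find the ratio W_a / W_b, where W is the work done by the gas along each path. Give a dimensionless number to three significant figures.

W_a / W_b ≈ 0.524

Path (a) adiabatic: W = P₁V₁(1 − (V₁/V₂)^(γ−1))/(γ−1) → W_a/(P₁V₁) = 0.7443.
Path (b) isobaric: W = P₁(V₂ − V₁) → W_b/(P₁V₁) = 1.419.
W_a / W_b = 0.7443 / 1.419 = 0.5244.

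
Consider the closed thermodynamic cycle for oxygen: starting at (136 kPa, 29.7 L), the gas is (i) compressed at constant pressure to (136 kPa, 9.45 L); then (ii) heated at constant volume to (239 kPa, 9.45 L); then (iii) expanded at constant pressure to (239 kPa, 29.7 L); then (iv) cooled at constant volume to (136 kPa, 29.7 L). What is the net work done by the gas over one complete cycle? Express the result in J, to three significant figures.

Constant-volume legs do no work.
W(i) = (136)(9.45 − 29.7) = -2754 J; W(iii) = (239)(29.7 − 9.45) = 4840 J.
W_net = -2754 + 4840 = 2086 J (the clockwise enclosed area).

W_net ≈ 2090 J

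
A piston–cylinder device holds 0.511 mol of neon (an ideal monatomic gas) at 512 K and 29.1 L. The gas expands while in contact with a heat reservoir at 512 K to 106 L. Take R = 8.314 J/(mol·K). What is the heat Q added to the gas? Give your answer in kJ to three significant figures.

Q ≈ 2.81 kJ

Isothermal ⇒ ΔU = 0, so Q = W = nRT ln(V₂/V₁).
Q = (0.511)(8.314)(512) ln(106/29.1) = 2175 × 1.293 = 2812 J.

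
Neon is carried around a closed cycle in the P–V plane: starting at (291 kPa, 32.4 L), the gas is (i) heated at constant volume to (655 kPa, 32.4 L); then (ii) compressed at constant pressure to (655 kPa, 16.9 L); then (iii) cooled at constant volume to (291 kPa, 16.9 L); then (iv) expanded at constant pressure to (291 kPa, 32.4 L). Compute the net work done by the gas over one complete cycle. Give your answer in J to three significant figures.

Constant-volume legs do no work.
W(ii) = (655)(16.9 − 32.4) = -10152 J; W(iv) = (291)(32.4 − 16.9) = 4510 J.
W_net = -10152 + 4510 = -5642 J (the counter-clockwise enclosed area).

W_net ≈ -5640 J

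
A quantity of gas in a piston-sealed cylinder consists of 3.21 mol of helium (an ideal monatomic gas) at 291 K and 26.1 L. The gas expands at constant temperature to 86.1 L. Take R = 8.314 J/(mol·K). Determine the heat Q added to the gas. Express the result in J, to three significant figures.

Isothermal ⇒ ΔU = 0, so Q = W = nRT ln(V₂/V₁).
Q = (3.21)(8.314)(291) ln(86.1/26.1) = 7766 × 1.194 = 9270 J.

Q ≈ 9270 J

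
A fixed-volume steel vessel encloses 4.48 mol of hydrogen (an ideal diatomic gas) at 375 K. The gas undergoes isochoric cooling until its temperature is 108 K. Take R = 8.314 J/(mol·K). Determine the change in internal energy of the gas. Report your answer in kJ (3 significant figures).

ΔU ≈ -24.9 kJ

Constant volume ⇒ W = 0, so Q = ΔU = nCᵥΔT with Cᵥ = 5R/2 = 20.79 J/(mol·K).
ΔU = (4.48)(20.79)(108 − 375) = -24862 J.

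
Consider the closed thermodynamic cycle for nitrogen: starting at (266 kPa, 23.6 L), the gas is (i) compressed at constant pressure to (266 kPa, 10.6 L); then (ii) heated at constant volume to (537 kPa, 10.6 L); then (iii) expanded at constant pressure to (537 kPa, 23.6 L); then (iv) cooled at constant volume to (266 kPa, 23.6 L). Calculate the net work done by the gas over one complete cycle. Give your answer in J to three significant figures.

Constant-volume legs do no work.
W(i) = (266)(10.6 − 23.6) = -3458 J; W(iii) = (537)(23.6 − 10.6) = 6981 J.
W_net = -3458 + 6981 = 3523 J (the clockwise enclosed area).

W_net ≈ 3520 J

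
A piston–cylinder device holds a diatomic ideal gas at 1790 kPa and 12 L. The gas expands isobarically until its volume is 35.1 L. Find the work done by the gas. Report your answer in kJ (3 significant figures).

Isobaric: W = P ΔV.
W = (1790 kPa)(35.1 − 12 L) = (1790)(23.1) = 41349 J.

W ≈ 41.3 kJ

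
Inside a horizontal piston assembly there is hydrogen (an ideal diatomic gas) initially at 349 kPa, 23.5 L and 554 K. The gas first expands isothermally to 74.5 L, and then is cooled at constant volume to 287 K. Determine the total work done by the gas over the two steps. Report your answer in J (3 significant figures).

W_total ≈ 9460 J

Step 1 (isothermal): W = P₁V₁ ln(V₂/V₁) = (8202) ln(74.5/23.5) = 9463 J.
Step 2 (isochoric): W = 0 (constant volume).
W_total = 9463 + 0 = 9463 J.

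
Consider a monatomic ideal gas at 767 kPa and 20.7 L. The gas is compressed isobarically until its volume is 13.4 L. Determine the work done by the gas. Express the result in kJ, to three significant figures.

Isobaric: W = P ΔV.
W = (767 kPa)(13.4 − 20.7 L) = (767)(-7.3) = -5599 J.

W ≈ -5.60 kJ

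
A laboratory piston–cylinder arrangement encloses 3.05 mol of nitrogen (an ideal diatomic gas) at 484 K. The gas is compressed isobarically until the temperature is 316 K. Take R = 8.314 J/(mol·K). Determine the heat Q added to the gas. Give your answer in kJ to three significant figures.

Isobaric: W = nRΔT = (3.05)(8.314)(-168) = -4260 J.
ΔU = nCᵥΔT with Cᵥ = 5R/2: ΔU = (3.05)(20.79)(-168) = -10650 J.
Q = ΔU + W = -10650 − 4260 = -14910 J.

Q ≈ -14.9 kJ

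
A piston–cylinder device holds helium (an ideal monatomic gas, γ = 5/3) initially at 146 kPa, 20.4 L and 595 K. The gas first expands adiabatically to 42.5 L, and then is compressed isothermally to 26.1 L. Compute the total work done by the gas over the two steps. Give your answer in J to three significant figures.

Step 1 (adiabatic): W = (P₁V₁ − P₂V₂)/(γ−1) = (2978 − 1826)/0.667 = 1729 J.
After step 1: P = 42.96 kPa, V = 42.5 L, T = 364.8 K.
Step 2 (isothermal): W = P₁V₁ ln(V₂/V₁) = (1826) ln(26.1/42.5) = -890.3 J.
W_total = 1729 − 890.3 = 838.5 J.

W_total ≈ 838 J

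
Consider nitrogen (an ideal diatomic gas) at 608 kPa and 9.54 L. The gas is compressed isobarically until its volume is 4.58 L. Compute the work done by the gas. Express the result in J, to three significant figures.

W ≈ -3020 J

Isobaric: W = P ΔV.
W = (608 kPa)(4.58 − 9.54 L) = (608)(-4.96) = -3016 J.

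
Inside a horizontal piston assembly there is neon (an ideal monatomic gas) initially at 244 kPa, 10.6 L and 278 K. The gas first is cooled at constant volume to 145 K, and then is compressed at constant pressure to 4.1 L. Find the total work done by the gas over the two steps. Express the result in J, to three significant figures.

W_total ≈ -827 J

Step 1 (isochoric): W = 0 (constant volume).
After step 1: P = 127.3 kPa (V unchanged).
Step 2 (isobaric): W = PΔV = (127.3 kPa)(4.1 − 10.6 L) = -827.2 J.
W_total = 0 − 827.2 = -827.2 J.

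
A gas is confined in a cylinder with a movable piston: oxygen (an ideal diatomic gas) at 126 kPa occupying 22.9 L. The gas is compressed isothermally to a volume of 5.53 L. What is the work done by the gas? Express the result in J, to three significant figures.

Isothermal: W = nRT ln(V₂/V₁) = P₁V₁ ln(V₂/V₁).
P₁V₁ = (126 kPa)(22.9 L) = 2885 J.
W = 2885 × ln(5.53/22.9) = 2885 × -1.421
W_by_gas = -4100 J.

W ≈ -4100 J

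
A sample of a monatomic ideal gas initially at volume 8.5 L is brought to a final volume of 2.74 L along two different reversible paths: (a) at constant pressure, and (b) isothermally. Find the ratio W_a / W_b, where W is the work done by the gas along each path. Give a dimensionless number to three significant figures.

Path (a) isobaric: W = P₁(V₂ − V₁) → W_a/(P₁V₁) = -0.6776.
Path (b) isothermal: W = P₁V₁ ln(V₂/V₁) → W_b/(P₁V₁) = -1.132.
W_a / W_b = -0.6776 / -1.132 = 0.5986.

W_a / W_b ≈ 0.599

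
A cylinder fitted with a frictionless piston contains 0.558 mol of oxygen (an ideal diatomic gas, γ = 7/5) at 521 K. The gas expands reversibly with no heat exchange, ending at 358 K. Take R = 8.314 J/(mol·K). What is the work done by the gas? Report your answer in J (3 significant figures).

W ≈ 1890 J

Adiabatic ⇒ Q = 0, so W_by = −ΔU = nCᵥ(T₁ − T₂).
Cᵥ = 5R/2 = 20.79 J/(mol·K).
W = (0.558)(20.79)(521 − 358) = 1890 J.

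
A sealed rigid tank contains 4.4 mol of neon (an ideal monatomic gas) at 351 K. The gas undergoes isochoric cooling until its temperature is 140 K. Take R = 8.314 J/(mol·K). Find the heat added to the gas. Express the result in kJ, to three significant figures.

Constant volume ⇒ W = 0, so Q = ΔU = nCᵥΔT with Cᵥ = 3R/2 = 12.47 J/(mol·K).
ΔU = (4.4)(12.47)(140 − 351) = -11578 J.

Q ≈ -11.6 kJ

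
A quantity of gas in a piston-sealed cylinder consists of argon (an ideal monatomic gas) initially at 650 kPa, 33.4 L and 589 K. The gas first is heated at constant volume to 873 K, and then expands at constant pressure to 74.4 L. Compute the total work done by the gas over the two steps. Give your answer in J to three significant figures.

Step 1 (isochoric): W = 0 (constant volume).
After step 1: P = 963.4 kPa (V unchanged).
Step 2 (isobaric): W = PΔV = (963.4 kPa)(74.4 − 33.4 L) = 39500 J.
W_total = 0 + 39500 = 39500 J.

W_total ≈ 39500 J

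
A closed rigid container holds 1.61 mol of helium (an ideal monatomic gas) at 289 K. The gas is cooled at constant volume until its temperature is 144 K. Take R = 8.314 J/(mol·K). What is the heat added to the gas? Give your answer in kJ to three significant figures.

Constant volume ⇒ W = 0, so Q = ΔU = nCᵥΔT with Cᵥ = 3R/2 = 12.47 J/(mol·K).
ΔU = (1.61)(12.47)(144 − 289) = -2911 J.

Q ≈ -2.91 kJ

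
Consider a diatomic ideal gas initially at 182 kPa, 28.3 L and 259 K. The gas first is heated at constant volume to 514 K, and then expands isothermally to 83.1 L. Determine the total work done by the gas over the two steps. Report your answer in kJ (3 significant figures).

W_total ≈ 11.0 kJ

Step 1 (isochoric): W = 0 (constant volume).
After step 1: P = 361.2 kPa (V unchanged).
Step 2 (isothermal): W = P₁V₁ ln(V₂/V₁) = (10222) ln(83.1/28.3) = 11011 J.
W_total = 0 + 11011 = 11011 J.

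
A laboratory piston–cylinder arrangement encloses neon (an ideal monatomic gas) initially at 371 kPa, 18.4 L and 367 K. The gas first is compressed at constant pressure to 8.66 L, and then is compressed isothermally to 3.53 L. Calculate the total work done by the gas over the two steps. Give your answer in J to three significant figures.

Step 1 (isobaric): W = PΔV = (371 kPa)(8.66 − 18.4 L) = -3614 J.
After step 1: P = 371 kPa, V = 8.66 L, T = 172.7 K.
Step 2 (isothermal): W = P₁V₁ ln(V₂/V₁) = (3213) ln(3.53/8.66) = -2883 J.
W_total = -3614 − 2883 = -6497 J.

W_total ≈ -6500 J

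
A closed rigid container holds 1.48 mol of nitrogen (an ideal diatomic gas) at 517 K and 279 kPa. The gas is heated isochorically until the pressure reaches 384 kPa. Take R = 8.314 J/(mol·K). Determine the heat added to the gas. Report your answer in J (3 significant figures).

Q ≈ 5990 J

Constant volume ⇒ W = 0, so Q = ΔU = nCᵥΔT with Cᵥ = 5R/2 = 20.79 J/(mol·K).
At constant V, T₂/T₁ = P₂/P₁ ⇒ ΔT = T₁(P₂/P₁ − 1) = 517·(384/279 − 1) = 194.6 K.
ΔU = (1.48)(20.79)(194.6) = 5985 J.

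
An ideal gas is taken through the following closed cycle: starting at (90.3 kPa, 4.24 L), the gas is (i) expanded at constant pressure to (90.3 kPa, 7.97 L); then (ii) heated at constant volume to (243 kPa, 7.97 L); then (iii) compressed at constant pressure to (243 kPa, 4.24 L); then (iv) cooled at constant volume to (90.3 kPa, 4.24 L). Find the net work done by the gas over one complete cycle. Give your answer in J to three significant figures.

Constant-volume legs do no work.
W(i) = (90.3)(7.97 − 4.24) = 336.8 J; W(iii) = (243)(4.24 − 7.97) = -906.4 J.
W_net = 336.8 − 906.4 = -569.6 J (the counter-clockwise enclosed area).

W_net ≈ -570 J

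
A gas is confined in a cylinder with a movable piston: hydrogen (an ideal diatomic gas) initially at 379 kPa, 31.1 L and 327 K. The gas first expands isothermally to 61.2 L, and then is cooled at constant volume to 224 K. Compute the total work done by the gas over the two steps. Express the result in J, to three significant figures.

Step 1 (isothermal): W = P₁V₁ ln(V₂/V₁) = (11787) ln(61.2/31.1) = 7979 J.
Step 2 (isochoric): W = 0 (constant volume).
W_total = 7979 + 0 = 7979 J.

W_total ≈ 7980 J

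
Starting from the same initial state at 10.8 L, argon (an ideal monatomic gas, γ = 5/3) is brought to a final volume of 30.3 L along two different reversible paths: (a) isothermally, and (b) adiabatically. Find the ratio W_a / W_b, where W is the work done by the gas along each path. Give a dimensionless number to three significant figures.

Path (a) isothermal: W = P₁V₁ ln(V₂/V₁) → W_a/(P₁V₁) = 1.032.
Path (b) adiabatic: W = P₁V₁(1 − (V₁/V₂)^(γ−1))/(γ−1) → W_b/(P₁V₁) = 0.7459.
W_a / W_b = 1.032 / 0.7459 = 1.383.

W_a / W_b ≈ 1.38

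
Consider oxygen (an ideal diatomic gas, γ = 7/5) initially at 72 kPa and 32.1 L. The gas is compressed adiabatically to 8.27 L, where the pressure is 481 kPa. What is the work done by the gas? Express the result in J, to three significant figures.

Adiabatic: W = (P₁V₁ − P₂V₂)/(γ − 1) with γ = 7/5.
P₁V₁ = 2311 J, P₂V₂ = 3978 J.
W = (2311 − 3978) / 0.4 = -4167 J.

W ≈ -4170 J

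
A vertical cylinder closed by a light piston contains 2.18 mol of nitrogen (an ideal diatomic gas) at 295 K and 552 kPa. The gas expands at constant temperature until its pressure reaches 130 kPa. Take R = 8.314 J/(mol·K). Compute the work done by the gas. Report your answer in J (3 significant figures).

W ≈ 7730 J

Isothermal process: W = nRT ln(V₂/V₁) = nRT ln(P₁/P₂).
W = (2.18)(8.314)(295) × ln(552/130)
  = 5347 × ln(4.246) = 5347 × 1.446
W_by_gas = 7731 J.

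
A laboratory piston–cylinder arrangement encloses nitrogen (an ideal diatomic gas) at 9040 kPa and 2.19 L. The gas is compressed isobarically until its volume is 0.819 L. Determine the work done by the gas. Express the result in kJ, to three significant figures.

W ≈ -12.4 kJ

Isobaric: W = P ΔV.
W = (9040 kPa)(0.819 − 2.19 L) = (9040)(-1.371) = -12394 J.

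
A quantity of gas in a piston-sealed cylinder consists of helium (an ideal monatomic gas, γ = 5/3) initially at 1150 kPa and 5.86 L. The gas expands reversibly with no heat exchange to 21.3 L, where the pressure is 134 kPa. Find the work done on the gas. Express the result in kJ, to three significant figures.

Adiabatic: W = (P₁V₁ − P₂V₂)/(γ − 1) with γ = 5/3.
P₁V₁ = 6739 J, P₂V₂ = 2854 J.
W = (6739 − 2854) / 0.6667 = 5827 J.
Work on gas = −W_by = -5827 J.

W ≈ -5.83 kJ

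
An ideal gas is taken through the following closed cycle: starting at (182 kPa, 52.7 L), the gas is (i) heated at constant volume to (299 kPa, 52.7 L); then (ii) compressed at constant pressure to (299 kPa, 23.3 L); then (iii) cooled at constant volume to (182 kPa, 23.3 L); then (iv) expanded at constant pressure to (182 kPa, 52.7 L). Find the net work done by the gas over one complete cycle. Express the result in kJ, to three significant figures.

Constant-volume legs do no work.
W(ii) = (299)(23.3 − 52.7) = -8791 J; W(iv) = (182)(52.7 − 23.3) = 5351 J.
W_net = -8791 + 5351 = -3440 J (the counter-clockwise enclosed area).

W_net ≈ -3.44 kJ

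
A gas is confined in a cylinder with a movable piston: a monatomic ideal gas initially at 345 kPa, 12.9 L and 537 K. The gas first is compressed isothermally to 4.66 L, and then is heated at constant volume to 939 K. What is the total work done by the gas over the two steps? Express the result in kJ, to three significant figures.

W_total ≈ -4.53 kJ

Step 1 (isothermal): W = P₁V₁ ln(V₂/V₁) = (4450) ln(4.66/12.9) = -4532 J.
Step 2 (isochoric): W = 0 (constant volume).
W_total = -4532 + 0 = -4532 J.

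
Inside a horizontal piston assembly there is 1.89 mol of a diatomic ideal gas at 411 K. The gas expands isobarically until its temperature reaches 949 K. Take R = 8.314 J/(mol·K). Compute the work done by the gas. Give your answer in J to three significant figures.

W ≈ 8450 J

Isobaric: W = P ΔV = nR ΔT.
W = (1.89)(8.314)(949 − 411) = 8454 J.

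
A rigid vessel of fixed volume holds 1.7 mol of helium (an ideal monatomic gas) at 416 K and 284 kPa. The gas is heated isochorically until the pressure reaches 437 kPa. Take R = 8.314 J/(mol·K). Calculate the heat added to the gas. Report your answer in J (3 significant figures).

Q ≈ 4750 J

Constant volume ⇒ W = 0, so Q = ΔU = nCᵥΔT with Cᵥ = 3R/2 = 12.47 J/(mol·K).
At constant V, T₂/T₁ = P₂/P₁ ⇒ ΔT = T₁(P₂/P₁ − 1) = 416·(437/284 − 1) = 224.1 K.
ΔU = (1.7)(12.47)(224.1) = 4751 J.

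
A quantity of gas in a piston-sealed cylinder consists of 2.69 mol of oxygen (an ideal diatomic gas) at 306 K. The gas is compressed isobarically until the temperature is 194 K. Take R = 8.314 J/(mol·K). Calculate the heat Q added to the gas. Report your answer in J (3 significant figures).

Isobaric: W = nRΔT = (2.69)(8.314)(-112) = -2505 J.
ΔU = nCᵥΔT with Cᵥ = 5R/2: ΔU = (2.69)(20.79)(-112) = -6262 J.
Q = ΔU + W = -6262 − 2505 = -8767 J.

Q ≈ -8770 J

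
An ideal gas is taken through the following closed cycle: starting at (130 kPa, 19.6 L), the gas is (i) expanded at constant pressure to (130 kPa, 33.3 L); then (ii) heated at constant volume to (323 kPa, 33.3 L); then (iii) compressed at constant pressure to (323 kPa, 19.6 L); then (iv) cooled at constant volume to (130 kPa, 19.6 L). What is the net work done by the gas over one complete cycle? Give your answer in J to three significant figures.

W_net ≈ -2640 J

Constant-volume legs do no work.
W(i) = (130)(33.3 − 19.6) = 1781 J; W(iii) = (323)(19.6 − 33.3) = -4425 J.
W_net = 1781 − 4425 = -2644 J (the counter-clockwise enclosed area).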